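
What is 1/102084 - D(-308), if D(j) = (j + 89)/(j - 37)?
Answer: -7452017/11739660 ≈ -0.63477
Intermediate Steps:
D(j) = (89 + j)/(-37 + j)
1/102084 - D(-308) = 1/102084 - (89 - 308)/(-37 - 308) = 1/102084 - (-219)/(-345) = 1/102084 - (-1)*(-219)/345 = 1/102084 - 1*73/115 = 1/102084 - 73/115 = -7452017/11739660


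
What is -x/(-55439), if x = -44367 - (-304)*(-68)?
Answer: -65039/55439 ≈ -1.1732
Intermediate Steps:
x = -65039 (x = -44367 - 1*20672 = -44367 - 20672 = -65039)
-x/(-55439) = -1*(-65039)/(-55439) = 65039*(-1/55439) = -65039/55439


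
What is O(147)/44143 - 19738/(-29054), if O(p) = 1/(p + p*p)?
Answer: 9477941955379/13951369193916 ≈ 0.67936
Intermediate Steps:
O(p) = 1/(p + p²)
O(147)/44143 - 19738/(-29054) = (1/(147*(1 + 147)))/44143 - 19738/(-29054) = ((1/147)/148)*(1/44143) - 19738*(-1/29054) = ((1/147)*(1/148))*(1/44143) + 9869/14527 = (1/21756)*(1/44143) + 9869/14527 = 1/960375108 + 9869/14527 = 9477941955379/13951369193916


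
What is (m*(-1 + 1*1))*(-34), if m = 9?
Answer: 0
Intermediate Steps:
(m*(-1 + 1*1))*(-34) = (9*(-1 + 1*1))*(-34) = (9*(-1 + 1))*(-34) = (9*0)*(-34) = 0*(-34) = 0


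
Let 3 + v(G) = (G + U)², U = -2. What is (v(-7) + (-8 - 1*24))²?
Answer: 2116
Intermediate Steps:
v(G) = -3 + (-2 + G)² (v(G) = -3 + (G - 2)² = -3 + (-2 + G)²)
(v(-7) + (-8 - 1*24))² = ((-3 + (-2 - 7)²) + (-8 - 1*24))² = ((-3 + (-9)²) + (-8 - 24))² = ((-3 + 81) - 32)² = (78 - 32)² = 46² = 2116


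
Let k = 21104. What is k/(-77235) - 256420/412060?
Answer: -1425035647/1591272705 ≈ -0.89553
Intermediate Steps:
k/(-77235) - 256420/412060 = 21104/(-77235) - 256420/412060 = 21104*(-1/77235) - 256420*1/412060 = -21104/77235 - 12821/20603 = -1425035647/1591272705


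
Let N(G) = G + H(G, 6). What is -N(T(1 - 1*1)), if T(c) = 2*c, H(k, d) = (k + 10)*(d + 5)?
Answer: -110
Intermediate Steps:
H(k, d) = (5 + d)*(10 + k) (H(k, d) = (10 + k)*(5 + d) = (5 + d)*(10 + k))
N(G) = 110 + 12*G (N(G) = G + (50 + 5*G + 10*6 + 6*G) = G + (50 + 5*G + 60 + 6*G) = G + (110 + 11*G) = 110 + 12*G)
-N(T(1 - 1*1)) = -(110 + 12*(2*(1 - 1*1))) = -(110 + 12*(2*(1 - 1))) = -(110 + 12*(2*0)) = -(110 + 12*0) = -(110 + 0) = -1*110 = -110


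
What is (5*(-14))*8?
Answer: -560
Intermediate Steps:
(5*(-14))*8 = -70*8 = -560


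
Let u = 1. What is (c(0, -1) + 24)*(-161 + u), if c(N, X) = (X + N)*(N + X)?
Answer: -4000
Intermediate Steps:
c(N, X) = (N + X)² (c(N, X) = (N + X)*(N + X) = (N + X)²)
(c(0, -1) + 24)*(-161 + u) = ((0 - 1)² + 24)*(-161 + 1) = ((-1)² + 24)*(-160) = (1 + 24)*(-160) = 25*(-160) = -4000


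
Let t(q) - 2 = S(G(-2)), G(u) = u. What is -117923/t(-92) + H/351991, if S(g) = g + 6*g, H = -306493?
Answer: 41504156777/4223892 ≈ 9826.0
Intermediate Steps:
S(g) = 7*g
t(q) = -12 (t(q) = 2 + 7*(-2) = 2 - 14 = -12)
-117923/t(-92) + H/351991 = -117923/(-12) - 306493/351991 = -117923*(-1/12) - 306493*1/351991 = 117923/12 - 306493/351991 = 41504156777/4223892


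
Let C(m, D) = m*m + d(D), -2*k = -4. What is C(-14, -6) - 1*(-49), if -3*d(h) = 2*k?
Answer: 731/3 ≈ 243.67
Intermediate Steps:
k = 2 (k = -½*(-4) = 2)
d(h) = -4/3 (d(h) = -2*2/3 = -⅓*4 = -4/3)
C(m, D) = -4/3 + m² (C(m, D) = m*m - 4/3 = m² - 4/3 = -4/3 + m²)
C(-14, -6) - 1*(-49) = (-4/3 + (-14)²) - 1*(-49) = (-4/3 + 196) + 49 = 584/3 + 49 = 731/3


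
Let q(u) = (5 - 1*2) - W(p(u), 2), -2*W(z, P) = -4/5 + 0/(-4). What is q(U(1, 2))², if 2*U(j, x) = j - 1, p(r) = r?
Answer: 169/25 ≈ 6.7600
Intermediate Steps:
W(z, P) = ⅖ (W(z, P) = -(-4/5 + 0/(-4))/2 = -(-4*⅕ + 0*(-¼))/2 = -(-⅘ + 0)/2 = -½*(-⅘) = ⅖)
U(j, x) = -½ + j/2 (U(j, x) = (j - 1)/2 = (-1 + j)/2 = -½ + j/2)
q(u) = 13/5 (q(u) = (5 - 1*2) - 1*⅖ = (5 - 2) - ⅖ = 3 - ⅖ = 13/5)
q(U(1, 2))² = (13/5)² = 169/25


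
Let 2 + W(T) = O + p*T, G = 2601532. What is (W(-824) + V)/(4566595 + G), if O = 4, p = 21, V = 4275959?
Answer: 4258657/7168127 ≈ 0.59411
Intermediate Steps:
W(T) = 2 + 21*T (W(T) = -2 + (4 + 21*T) = 2 + 21*T)
(W(-824) + V)/(4566595 + G) = ((2 + 21*(-824)) + 4275959)/(4566595 + 2601532) = ((2 - 17304) + 4275959)/7168127 = (-17302 + 4275959)*(1/7168127) = 4258657*(1/7168127) = 4258657/7168127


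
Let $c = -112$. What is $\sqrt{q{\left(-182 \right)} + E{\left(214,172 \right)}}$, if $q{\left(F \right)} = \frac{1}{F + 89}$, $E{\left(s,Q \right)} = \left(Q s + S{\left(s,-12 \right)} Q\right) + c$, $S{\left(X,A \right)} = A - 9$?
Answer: $\frac{\sqrt{286143423}}{93} \approx 181.89$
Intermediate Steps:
$S{\left(X,A \right)} = -9 + A$
$E{\left(s,Q \right)} = -112 - 21 Q + Q s$ ($E{\left(s,Q \right)} = \left(Q s + \left(-9 - 12\right) Q\right) - 112 = \left(Q s - 21 Q\right) - 112 = \left(- 21 Q + Q s\right) - 112 = -112 - 21 Q + Q s$)
$q{\left(F \right)} = \frac{1}{89 + F}$
$\sqrt{q{\left(-182 \right)} + E{\left(214,172 \right)}} = \sqrt{\frac{1}{89 - 182} - -33084} = \sqrt{\frac{1}{-93} - -33084} = \sqrt{- \frac{1}{93} + 33084} = \sqrt{\frac{3076811}{93}} = \frac{\sqrt{286143423}}{93}$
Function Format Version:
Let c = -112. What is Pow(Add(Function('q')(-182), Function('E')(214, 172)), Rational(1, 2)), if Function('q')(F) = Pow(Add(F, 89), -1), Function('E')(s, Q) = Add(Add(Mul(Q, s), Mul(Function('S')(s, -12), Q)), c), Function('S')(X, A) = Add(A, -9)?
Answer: Mul(Rational(1, 93), Pow(286143423, Rational(1, 2))) ≈ 181.89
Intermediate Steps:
Function('S')(X, A) = Add(-9, A)
Function('E')(s, Q) = Add(-112, Mul(-21, Q), Mul(Q, s)) (Function('E')(s, Q) = Add(Add(Mul(Q, s), Mul(Add(-9, -12), Q)), -112) = Add(Add(Mul(Q, s), Mul(-21, Q)), -112) = Add(Add(Mul(-21, Q), Mul(Q, s)), -112) = Add(-112, Mul(-21, Q), Mul(Q, s)))
Function('q')(F) = Pow(Add(89, F), -1)
Pow(Add(Function('q')(-182), Function('E')(214, 172)), Rational(1, 2)) = Pow(Add(Pow(Add(89, -182), -1), Add(-112, Mul(-21, 172), Mul(172, 214))), Rational(1, 2)) = Pow(Add(Pow(-93, -1), Add(-112, -3612, 36808)), Rational(1, 2)) = Pow(Add(Rational(-1, 93), 33084), Rational(1, 2)) = Pow(Rational(3076811, 93), Rational(1, 2)) = Mul(Rational(1, 93), Pow(286143423, Rational(1, 2)))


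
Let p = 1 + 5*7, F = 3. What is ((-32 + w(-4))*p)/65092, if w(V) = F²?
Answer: -207/16273 ≈ -0.012720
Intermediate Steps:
w(V) = 9 (w(V) = 3² = 9)
p = 36 (p = 1 + 35 = 36)
((-32 + w(-4))*p)/65092 = ((-32 + 9)*36)/65092 = -23*36*(1/65092) = -828*1/65092 = -207/16273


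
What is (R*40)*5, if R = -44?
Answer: -8800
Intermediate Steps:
(R*40)*5 = -44*40*5 = -1760*5 = -8800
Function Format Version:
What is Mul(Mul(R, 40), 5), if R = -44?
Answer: -8800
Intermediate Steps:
Mul(Mul(R, 40), 5) = Mul(Mul(-44, 40), 5) = Mul(-1760, 5) = -8800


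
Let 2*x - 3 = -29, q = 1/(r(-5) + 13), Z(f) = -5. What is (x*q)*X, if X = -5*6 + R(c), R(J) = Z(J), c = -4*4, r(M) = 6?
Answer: 455/19 ≈ 23.947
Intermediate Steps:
c = -16
q = 1/19 (q = 1/(6 + 13) = 1/19 ≈ 0.052632)
x = -13 (x = 3/2 + (½)*(-29) = 3/2 - 29/2 = -13)
R(J) = -5
X = -35 (X = -5*6 - 5 = -30 - 5 = -35)
(x*q)*X = -13*1/19*(-35) = -13/19*(-35) = 455/19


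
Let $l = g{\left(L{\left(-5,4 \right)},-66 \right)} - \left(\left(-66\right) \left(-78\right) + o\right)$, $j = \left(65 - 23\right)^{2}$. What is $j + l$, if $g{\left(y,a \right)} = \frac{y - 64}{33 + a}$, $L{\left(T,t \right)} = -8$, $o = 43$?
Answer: $- \frac{37673}{11} \approx -3424.8$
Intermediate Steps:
$g{\left(y,a \right)} = \frac{-64 + y}{33 + a}$
$j = 1764$ ($j = 42^{2} = 1764$)
$l = - \frac{57077}{11}$ ($l = \frac{-64 - 8}{33 - 66} - \left(\left(-66\right) \left(-78\right) + 43\right) = \frac{1}{-33} \left(-72\right) - \left(5148 + 43\right) = \left(- \frac{1}{33}\right) \left(-72\right) - 5191 = \frac{24}{11} - 5191 = - \frac{57077}{11} \approx -5188.8$)
$j + l = 1764 - \frac{57077}{11} = - \frac{37673}{11}$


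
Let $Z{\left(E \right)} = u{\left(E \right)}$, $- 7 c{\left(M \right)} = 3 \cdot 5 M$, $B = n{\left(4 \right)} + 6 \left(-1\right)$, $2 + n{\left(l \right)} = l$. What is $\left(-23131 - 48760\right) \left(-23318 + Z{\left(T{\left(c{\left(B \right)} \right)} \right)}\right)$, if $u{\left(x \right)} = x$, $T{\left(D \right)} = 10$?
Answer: $1675635428$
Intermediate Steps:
$n{\left(l \right)} = -2 + l$
$B = -4$ ($B = \left(-2 + 4\right) + 6 \left(-1\right) = 2 - 6 = -4$)
$c{\left(M \right)} = - \frac{15 M}{7}$ ($c{\left(M \right)} = - \frac{3 \cdot 5 M}{7} = - \frac{15 M}{7}$)
$Z{\left(E \right)} = E$
$\left(-23131 - 48760\right) \left(-23318 + Z{\left(T{\left(c{\left(B \right)} \right)} \right)}\right) = \left(-23131 - 48760\right) \left(-23318 + 10\right) = \left(-71891\right) \left(-23308\right) = 1675635428$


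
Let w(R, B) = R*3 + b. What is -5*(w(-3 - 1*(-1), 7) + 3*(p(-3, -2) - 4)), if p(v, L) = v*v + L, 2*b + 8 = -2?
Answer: 10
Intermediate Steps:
b = -5 (b = -4 + (½)*(-2) = -4 - 1 = -5)
p(v, L) = L + v² (p(v, L) = v² + L = L + v²)
w(R, B) = -5 + 3*R (w(R, B) = R*3 - 5 = 3*R - 5 = -5 + 3*R)
-5*(w(-3 - 1*(-1), 7) + 3*(p(-3, -2) - 4)) = -5*((-5 + 3*(-3 - 1*(-1))) + 3*((-2 + (-3)²) - 4)) = -5*((-5 + 3*(-3 + 1)) + 3*((-2 + 9) - 4)) = -5*((-5 + 3*(-2)) + 3*(7 - 4)) = -5*((-5 - 6) + 3*3) = -5*(-11 + 9) = -5*(-2) = 10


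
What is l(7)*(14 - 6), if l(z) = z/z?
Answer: 8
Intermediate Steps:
l(z) = 1
l(7)*(14 - 6) = 1*(14 - 6) = 1*8 = 8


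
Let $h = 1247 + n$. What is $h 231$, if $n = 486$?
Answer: $400323$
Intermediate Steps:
$h = 1733$ ($h = 1247 + 486 = 1733$)
$h 231 = 1733 \cdot 231 = 400323$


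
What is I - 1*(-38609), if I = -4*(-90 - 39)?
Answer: 39125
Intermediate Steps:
I = 516 (I = -4*(-129) = 516)
I - 1*(-38609) = 516 - 1*(-38609) = 516 + 38609 = 39125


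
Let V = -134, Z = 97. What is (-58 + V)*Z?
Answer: -18624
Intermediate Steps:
(-58 + V)*Z = (-58 - 134)*97 = -192*97 = -18624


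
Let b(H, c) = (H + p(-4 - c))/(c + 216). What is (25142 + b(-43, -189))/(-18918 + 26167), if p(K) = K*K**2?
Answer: 7010416/195723 ≈ 35.818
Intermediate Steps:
p(K) = K**3
b(H, c) = (H + (-4 - c)**3)/(216 + c) (b(H, c) = (H + (-4 - c)**3)/(c + 216) = (H + (-4 - c)**3)/(216 + c))
(25142 + b(-43, -189))/(-18918 + 26167) = (25142 + (-43 - (4 - 189)**3)/(216 - 189))/(-18918 + 26167) = (25142 + (-43 - 1*(-185)**3)/27)/7249 = (25142 + (-43 - 1*(-6331625))/27)*(1/7249) = (25142 + (-43 + 6331625)/27)*(1/7249) = (25142 + (1/27)*6331582)*(1/7249) = (25142 + 6331582/27)*(1/7249) = (7010416/27)*(1/7249) = 7010416/195723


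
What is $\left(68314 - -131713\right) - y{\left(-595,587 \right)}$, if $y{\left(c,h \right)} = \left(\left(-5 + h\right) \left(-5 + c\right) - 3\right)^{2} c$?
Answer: $72555927649382$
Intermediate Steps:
$y{\left(c,h \right)} = c \left(-3 + \left(-5 + c\right) \left(-5 + h\right)\right)^{2}$ ($y{\left(c,h \right)} = \left(\left(-5 + c\right) \left(-5 + h\right) - 3\right)^{2} c = \left(-3 + \left(-5 + c\right) \left(-5 + h\right)\right)^{2} c = c \left(-3 + \left(-5 + c\right) \left(-5 + h\right)\right)^{2}$)
$\left(68314 - -131713\right) - y{\left(-595,587 \right)} = \left(68314 - -131713\right) - - 595 \left(22 - -2975 - 2935 - 349265\right)^{2} = \left(68314 + 131713\right) - - 595 \left(22 + 2975 - 2935 - 349265\right)^{2} = 200027 - - 595 \left(-349203\right)^{2} = 200027 - \left(-595\right) 121942735209 = 200027 - -72555927449355 = 200027 + 72555927449355 = 72555927649382$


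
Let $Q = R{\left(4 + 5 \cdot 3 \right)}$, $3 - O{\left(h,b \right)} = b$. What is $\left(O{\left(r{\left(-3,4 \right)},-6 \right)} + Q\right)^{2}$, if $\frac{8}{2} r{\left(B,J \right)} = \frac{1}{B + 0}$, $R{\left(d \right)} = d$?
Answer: $784$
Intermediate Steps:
$r{\left(B,J \right)} = \frac{1}{4 B}$ ($r{\left(B,J \right)} = \frac{1}{4 \left(B + 0\right)} = \frac{1}{4 B}$)
$O{\left(h,b \right)} = 3 - b$
$Q = 19$ ($Q = 4 + 5 \cdot 3 = 4 + 15 = 19$)
$\left(O{\left(r{\left(-3,4 \right)},-6 \right)} + Q\right)^{2} = \left(\left(3 - -6\right) + 19\right)^{2} = \left(\left(3 + 6\right) + 19\right)^{2} = \left(9 + 19\right)^{2} = 28^{2} = 784$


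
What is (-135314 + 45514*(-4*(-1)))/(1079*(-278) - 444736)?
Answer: -23371/372349 ≈ -0.062766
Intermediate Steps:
(-135314 + 45514*(-4*(-1)))/(1079*(-278) - 444736) = (-135314 + 45514*4)/(-299962 - 444736) = (-135314 + 182056)/(-744698) = 46742*(-1/744698) = -23371/372349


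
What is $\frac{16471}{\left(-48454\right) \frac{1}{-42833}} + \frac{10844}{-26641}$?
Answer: $\frac{2684966069241}{184409002} \approx 14560.0$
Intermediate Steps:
$\frac{16471}{\left(-48454\right) \frac{1}{-42833}} + \frac{10844}{-26641} = \frac{16471}{\left(-48454\right) \left(- \frac{1}{42833}\right)} + 10844 \left(- \frac{1}{26641}\right) = \frac{16471}{\frac{6922}{6119}} - \frac{10844}{26641} = 16471 \cdot \frac{6119}{6922} - \frac{10844}{26641} = \frac{100786049}{6922} - \frac{10844}{26641} = \frac{2684966069241}{184409002}$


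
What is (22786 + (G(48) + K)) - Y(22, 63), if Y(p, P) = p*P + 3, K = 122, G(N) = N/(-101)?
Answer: 2173371/101 ≈ 21519.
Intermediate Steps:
G(N) = -N/101 (G(N) = N*(-1/101) = -N/101)
Y(p, P) = 3 + P*p (Y(p, P) = P*p + 3 = 3 + P*p)
(22786 + (G(48) + K)) - Y(22, 63) = (22786 + (-1/101*48 + 122)) - (3 + 63*22) = (22786 + (-48/101 + 122)) - (3 + 1386) = (22786 + 12274/101) - 1*1389 = 2313660/101 - 1389 = 2173371/101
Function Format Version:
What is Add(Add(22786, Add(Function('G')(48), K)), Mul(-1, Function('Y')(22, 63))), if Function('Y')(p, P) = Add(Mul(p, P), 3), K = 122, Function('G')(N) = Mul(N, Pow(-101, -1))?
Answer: Rational(2173371, 101) ≈ 21519.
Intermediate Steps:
Function('G')(N) = Mul(Rational(-1, 101), N) (Function('G')(N) = Mul(N, Rational(-1, 101)) = Mul(Rational(-1, 101), N))
Function('Y')(p, P) = Add(3, Mul(P, p)) (Function('Y')(p, P) = Add(Mul(P, p), 3) = Add(3, Mul(P, p)))
Add(Add(22786, Add(Function('G')(48), K)), Mul(-1, Function('Y')(22, 63))) = Add(Add(22786, Add(Mul(Rational(-1, 101), 48), 122)), Mul(-1, Add(3, Mul(63, 22)))) = Add(Add(22786, Add(Rational(-48, 101), 122)), Mul(-1, Add(3, 1386))) = Add(Add(22786, Rational(12274, 101)), Mul(-1, 1389)) = Add(Rational(2313660, 101), -1389) = Rational(2173371, 101)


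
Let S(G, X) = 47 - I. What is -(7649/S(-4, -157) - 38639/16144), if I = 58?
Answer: 123910485/177584 ≈ 697.76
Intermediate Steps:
S(G, X) = -11 (S(G, X) = 47 - 1*58 = 47 - 58 = -11)
-(7649/S(-4, -157) - 38639/16144) = -(7649/(-11) - 38639/16144) = -(7649*(-1/11) - 38639*1/16144) = -(-7649/11 - 38639/16144) = -1*(-123910485/177584) = 123910485/177584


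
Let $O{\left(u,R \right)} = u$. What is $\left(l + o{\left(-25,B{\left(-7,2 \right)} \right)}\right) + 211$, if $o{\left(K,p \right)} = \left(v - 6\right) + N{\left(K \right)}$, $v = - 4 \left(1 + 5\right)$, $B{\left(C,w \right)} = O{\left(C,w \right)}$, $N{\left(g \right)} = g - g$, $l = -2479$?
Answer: $-2298$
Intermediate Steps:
$N{\left(g \right)} = 0$
$B{\left(C,w \right)} = C$
$v = -24$ ($v = \left(-4\right) 6 = -24$)
$o{\left(K,p \right)} = -30$ ($o{\left(K,p \right)} = \left(-24 - 6\right) + 0 = -30 + 0 = -30$)
$\left(l + o{\left(-25,B{\left(-7,2 \right)} \right)}\right) + 211 = \left(-2479 - 30\right) + 211 = -2509 + 211 = -2298$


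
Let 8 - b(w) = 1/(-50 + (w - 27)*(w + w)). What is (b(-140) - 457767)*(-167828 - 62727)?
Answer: 985941846426901/9342 ≈ 1.0554e+11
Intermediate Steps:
b(w) = 8 - 1/(-50 + 2*w*(-27 + w)) (b(w) = 8 - 1/(-50 + (w - 27)*(w + w)) = 8 - 1/(-50 + (-27 + w)*(2*w)) = 8 - 1/(-50 + 2*w*(-27 + w)))
(b(-140) - 457767)*(-167828 - 62727) = ((401 - 16*(-140)² + 432*(-140))/(2*(25 - 1*(-140)² + 27*(-140))) - 457767)*(-167828 - 62727) = ((401 - 16*19600 - 60480)/(2*(25 - 1*19600 - 3780)) - 457767)*(-230555) = ((401 - 313600 - 60480)/(2*(25 - 19600 - 3780)) - 457767)*(-230555) = ((½)*(-373679)/(-23355) - 457767)*(-230555) = ((½)*(-1/23355)*(-373679) - 457767)*(-230555) = (373679/46710 - 457767)*(-230555) = -21381922891/46710*(-230555) = 985941846426901/9342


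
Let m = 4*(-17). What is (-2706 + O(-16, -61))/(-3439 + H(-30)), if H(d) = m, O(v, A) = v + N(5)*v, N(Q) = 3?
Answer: 2770/3507 ≈ 0.78985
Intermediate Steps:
m = -68
O(v, A) = 4*v (O(v, A) = v + 3*v = 4*v)
H(d) = -68
(-2706 + O(-16, -61))/(-3439 + H(-30)) = (-2706 + 4*(-16))/(-3439 - 68) = (-2706 - 64)/(-3507) = -2770*(-1/3507) = 2770/3507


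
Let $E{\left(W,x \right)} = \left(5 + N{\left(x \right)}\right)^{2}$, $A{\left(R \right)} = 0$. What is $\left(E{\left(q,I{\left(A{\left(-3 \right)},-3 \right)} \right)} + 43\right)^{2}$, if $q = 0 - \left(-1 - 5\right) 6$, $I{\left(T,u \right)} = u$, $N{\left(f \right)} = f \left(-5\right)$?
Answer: $196249$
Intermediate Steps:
$N{\left(f \right)} = - 5 f$
$q = 36$ ($q = 0 - \left(-6\right) 6 = 0 - -36 = 0 + 36 = 36$)
$E{\left(W,x \right)} = \left(5 - 5 x\right)^{2}$
$\left(E{\left(q,I{\left(A{\left(-3 \right)},-3 \right)} \right)} + 43\right)^{2} = \left(25 \left(-1 - 3\right)^{2} + 43\right)^{2} = \left(25 \left(-4\right)^{2} + 43\right)^{2} = \left(25 \cdot 16 + 43\right)^{2} = \left(400 + 43\right)^{2} = 443^{2} = 196249$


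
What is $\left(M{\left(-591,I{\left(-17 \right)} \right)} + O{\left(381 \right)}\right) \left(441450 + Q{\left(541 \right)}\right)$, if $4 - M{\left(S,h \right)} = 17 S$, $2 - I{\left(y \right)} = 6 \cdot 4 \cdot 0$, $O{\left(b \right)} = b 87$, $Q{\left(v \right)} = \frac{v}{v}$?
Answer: $19069800298$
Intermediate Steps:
$Q{\left(v \right)} = 1$
$O{\left(b \right)} = 87 b$
$I{\left(y \right)} = 2$ ($I{\left(y \right)} = 2 - 6 \cdot 4 \cdot 0 = 2 - 24 \cdot 0 = 2 - 0 = 2 + 0 = 2$)
$M{\left(S,h \right)} = 4 - 17 S$
$\left(M{\left(-591,I{\left(-17 \right)} \right)} + O{\left(381 \right)}\right) \left(441450 + Q{\left(541 \right)}\right) = \left(\left(4 - -10047\right) + 87 \cdot 381\right) \left(441450 + 1\right) = \left(\left(4 + 10047\right) + 33147\right) 441451 = \left(10051 + 33147\right) 441451 = 43198 \cdot 441451 = 19069800298$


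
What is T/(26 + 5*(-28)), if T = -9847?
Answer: 9847/114 ≈ 86.377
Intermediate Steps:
T/(26 + 5*(-28)) = -9847/(26 + 5*(-28)) = -9847/(26 - 140) = -9847/(-114) = -9847*(-1/114) = 9847/114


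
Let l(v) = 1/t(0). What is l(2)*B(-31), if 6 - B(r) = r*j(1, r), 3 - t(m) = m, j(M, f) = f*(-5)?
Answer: 4811/3 ≈ 1603.7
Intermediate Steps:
j(M, f) = -5*f
t(m) = 3 - m
l(v) = 1/3 (l(v) = 1/(3 - 1*0) = 1/(3 + 0) = 1/3)
B(r) = 6 + 5*r**2 (B(r) = 6 - r*(-5*r) = 6 - (-5)*r**2 = 6 + 5*r**2)
l(2)*B(-31) = (6 + 5*(-31)**2)/3 = (6 + 5*961)/3 = (6 + 4805)/3 = (1/3)*4811 = 4811/3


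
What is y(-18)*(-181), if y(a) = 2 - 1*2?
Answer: 0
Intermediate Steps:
y(a) = 0 (y(a) = 2 - 2 = 0)
y(-18)*(-181) = 0*(-181) = 0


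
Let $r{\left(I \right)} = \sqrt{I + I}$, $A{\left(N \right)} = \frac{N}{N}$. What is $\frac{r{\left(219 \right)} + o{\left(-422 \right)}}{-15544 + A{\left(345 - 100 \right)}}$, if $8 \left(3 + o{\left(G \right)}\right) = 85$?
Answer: $- \frac{61}{124344} - \frac{\sqrt{438}}{15543} \approx -0.0018371$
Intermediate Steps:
$A{\left(N \right)} = 1$
$o{\left(G \right)} = \frac{61}{8}$ ($o{\left(G \right)} = -3 + \frac{1}{8} \cdot 85 = -3 + \frac{85}{8} = \frac{61}{8}$)
$r{\left(I \right)} = \sqrt{2} \sqrt{I}$ ($r{\left(I \right)} = \sqrt{2 I} = \sqrt{2} \sqrt{I}$)
$\frac{r{\left(219 \right)} + o{\left(-422 \right)}}{-15544 + A{\left(345 - 100 \right)}} = \frac{\sqrt{2} \sqrt{219} + \frac{61}{8}}{-15544 + 1} = \frac{\sqrt{438} + \frac{61}{8}}{-15543} = \left(\frac{61}{8} + \sqrt{438}\right) \left(- \frac{1}{15543}\right) = - \frac{61}{124344} - \frac{\sqrt{438}}{15543}$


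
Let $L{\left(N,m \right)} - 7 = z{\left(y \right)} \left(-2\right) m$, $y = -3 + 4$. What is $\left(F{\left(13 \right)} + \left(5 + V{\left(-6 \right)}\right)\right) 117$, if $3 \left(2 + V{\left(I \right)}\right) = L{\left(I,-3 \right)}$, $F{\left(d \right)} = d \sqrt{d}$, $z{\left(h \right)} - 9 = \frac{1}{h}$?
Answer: $2964 + 1521 \sqrt{13} \approx 8448.0$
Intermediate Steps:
$y = 1$
$z{\left(h \right)} = 9 + \frac{1}{h}$
$F{\left(d \right)} = d^{\frac{3}{2}}$
$L{\left(N,m \right)} = 7 - 20 m$ ($L{\left(N,m \right)} = 7 + \left(9 + 1^{-1}\right) \left(-2\right) m = 7 + \left(9 + 1\right) \left(-2\right) m = 7 + 10 \left(-2\right) m = 7 - 20 m$)
$V{\left(I \right)} = \frac{61}{3}$ ($V{\left(I \right)} = -2 + \frac{7 - -60}{3} = -2 + \frac{7 + 60}{3} = -2 + \frac{1}{3} \cdot 67 = -2 + \frac{67}{3} = \frac{61}{3}$)
$\left(F{\left(13 \right)} + \left(5 + V{\left(-6 \right)}\right)\right) 117 = \left(13^{\frac{3}{2}} + \left(5 + \frac{61}{3}\right)\right) 117 = \left(13 \sqrt{13} + \frac{76}{3}\right) 117 = \left(\frac{76}{3} + 13 \sqrt{13}\right) 117 = 2964 + 1521 \sqrt{13}$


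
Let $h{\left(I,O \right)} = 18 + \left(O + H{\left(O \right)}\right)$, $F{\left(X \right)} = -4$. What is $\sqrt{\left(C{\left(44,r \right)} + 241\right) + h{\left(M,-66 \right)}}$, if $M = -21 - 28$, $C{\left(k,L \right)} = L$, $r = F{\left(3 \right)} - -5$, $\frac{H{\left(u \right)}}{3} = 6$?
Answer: $2 \sqrt{53} \approx 14.56$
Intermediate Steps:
$H{\left(u \right)} = 18$ ($H{\left(u \right)} = 3 \cdot 6 = 18$)
$r = 1$ ($r = -4 - -5 = -4 + 5 = 1$)
$M = -49$
$h{\left(I,O \right)} = 36 + O$ ($h{\left(I,O \right)} = 18 + \left(O + 18\right) = 18 + \left(18 + O\right) = 36 + O$)
$\sqrt{\left(C{\left(44,r \right)} + 241\right) + h{\left(M,-66 \right)}} = \sqrt{\left(1 + 241\right) + \left(36 - 66\right)} = \sqrt{242 - 30} = \sqrt{212} = 2 \sqrt{53}$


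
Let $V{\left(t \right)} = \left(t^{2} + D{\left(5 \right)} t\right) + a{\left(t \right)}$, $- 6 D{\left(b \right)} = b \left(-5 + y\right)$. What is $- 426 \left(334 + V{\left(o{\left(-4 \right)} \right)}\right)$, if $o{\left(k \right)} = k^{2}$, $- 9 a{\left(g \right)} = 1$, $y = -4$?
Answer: $- \frac{907238}{3} \approx -3.0241 \cdot 10^{5}$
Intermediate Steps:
$a{\left(g \right)} = - \frac{1}{9}$ ($a{\left(g \right)} = \left(- \frac{1}{9}\right) 1 = - \frac{1}{9}$)
$D{\left(b \right)} = \frac{3 b}{2}$ ($D{\left(b \right)} = - \frac{b \left(-5 - 4\right)}{6} = - \frac{b \left(-9\right)}{6} = - \frac{\left(-9\right) b}{6} = \frac{3 b}{2}$)
$V{\left(t \right)} = - \frac{1}{9} + t^{2} + \frac{15 t}{2}$ ($V{\left(t \right)} = \left(t^{2} + \frac{3}{2} \cdot 5 t\right) - \frac{1}{9} = \left(t^{2} + \frac{15 t}{2}\right) - \frac{1}{9} = - \frac{1}{9} + t^{2} + \frac{15 t}{2}$)
$- 426 \left(334 + V{\left(o{\left(-4 \right)} \right)}\right) = - 426 \left(334 + \left(- \frac{1}{9} + \left(\left(-4\right)^{2}\right)^{2} + \frac{15 \left(-4\right)^{2}}{2}\right)\right) = - 426 \left(334 + \left(- \frac{1}{9} + 16^{2} + \frac{15}{2} \cdot 16\right)\right) = - 426 \left(334 + \left(- \frac{1}{9} + 256 + 120\right)\right) = - 426 \left(334 + \frac{3383}{9}\right) = \left(-426\right) \frac{6389}{9} = - \frac{907238}{3}$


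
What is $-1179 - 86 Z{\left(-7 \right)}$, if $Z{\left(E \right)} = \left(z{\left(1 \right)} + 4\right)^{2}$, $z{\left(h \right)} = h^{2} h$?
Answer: $-3329$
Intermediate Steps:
$z{\left(h \right)} = h^{3}$
$Z{\left(E \right)} = 25$ ($Z{\left(E \right)} = \left(1^{3} + 4\right)^{2} = \left(1 + 4\right)^{2} = 5^{2} = 25$)
$-1179 - 86 Z{\left(-7 \right)} = -1179 - 2150 = -3329$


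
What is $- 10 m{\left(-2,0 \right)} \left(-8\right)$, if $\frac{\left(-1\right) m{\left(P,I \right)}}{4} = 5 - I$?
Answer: $-1600$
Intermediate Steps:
$m{\left(P,I \right)} = -20 + 4 I$ ($m{\left(P,I \right)} = - 4 \left(5 - I\right) = -20 + 4 I$)
$- 10 m{\left(-2,0 \right)} \left(-8\right) = - 10 \left(-20 + 4 \cdot 0\right) \left(-8\right) = - 10 \left(-20 + 0\right) \left(-8\right) = \left(-10\right) \left(-20\right) \left(-8\right) = 200 \left(-8\right) = -1600$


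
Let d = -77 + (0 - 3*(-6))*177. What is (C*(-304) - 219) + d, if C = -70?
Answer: 24170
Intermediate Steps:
d = 3109 (d = -77 + (0 + 18)*177 = -77 + 18*177 = -77 + 3186 = 3109)
(C*(-304) - 219) + d = (-70*(-304) - 219) + 3109 = (21280 - 219) + 3109 = 21061 + 3109 = 24170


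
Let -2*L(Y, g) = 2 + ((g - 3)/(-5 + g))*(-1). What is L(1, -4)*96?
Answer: -176/3 ≈ -58.667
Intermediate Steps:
L(Y, g) = -1 + (-3 + g)/(2*(-5 + g)) (L(Y, g) = -(2 + ((g - 3)/(-5 + g))*(-1))/2 = -(2 + ((-3 + g)/(-5 + g))*(-1))/2 = -(2 - (-3 + g)/(-5 + g))/2 = -1 + (-3 + g)/(2*(-5 + g)))
L(1, -4)*96 = ((7 - 1*(-4))/(2*(-5 - 4)))*96 = ((½)*(7 + 4)/(-9))*96 = ((½)*(-⅑)*11)*96 = -11/18*96 = -176/3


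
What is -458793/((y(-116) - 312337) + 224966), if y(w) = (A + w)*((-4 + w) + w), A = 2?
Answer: 458793/60467 ≈ 7.5875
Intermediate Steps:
y(w) = (-4 + 2*w)*(2 + w) (y(w) = (2 + w)*((-4 + w) + w) = (2 + w)*(-4 + 2*w) = (-4 + 2*w)*(2 + w))
-458793/((y(-116) - 312337) + 224966) = -458793/(((-8 + 2*(-116)**2) - 312337) + 224966) = -458793/(((-8 + 2*13456) - 312337) + 224966) = -458793/(((-8 + 26912) - 312337) + 224966) = -458793/((26904 - 312337) + 224966) = -458793/(-285433 + 224966) = -458793/(-60467) = -458793*(-1/60467) = 458793/60467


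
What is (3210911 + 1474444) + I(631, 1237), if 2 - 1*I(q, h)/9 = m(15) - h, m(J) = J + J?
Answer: 4696236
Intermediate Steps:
m(J) = 2*J
I(q, h) = -252 + 9*h (I(q, h) = 18 - 9*(2*15 - h) = 18 - 9*(30 - h) = 18 + (-270 + 9*h) = -252 + 9*h)
(3210911 + 1474444) + I(631, 1237) = (3210911 + 1474444) + (-252 + 9*1237) = 4685355 + (-252 + 11133) = 4685355 + 10881 = 4696236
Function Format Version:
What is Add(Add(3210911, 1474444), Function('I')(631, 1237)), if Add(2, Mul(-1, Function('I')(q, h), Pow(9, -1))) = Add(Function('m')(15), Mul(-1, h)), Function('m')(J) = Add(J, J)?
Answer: 4696236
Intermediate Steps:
Function('m')(J) = Mul(2, J)
Function('I')(q, h) = Add(-252, Mul(9, h)) (Function('I')(q, h) = Add(18, Mul(-9, Add(Mul(2, 15), Mul(-1, h)))) = Add(18, Mul(-9, Add(30, Mul(-1, h)))) = Add(18, Add(-270, Mul(9, h))) = Add(-252, Mul(9, h)))
Add(Add(3210911, 1474444), Function('I')(631, 1237)) = Add(Add(3210911, 1474444), Add(-252, Mul(9, 1237))) = Add(4685355, Add(-252, 11133)) = Add(4685355, 10881) = 4696236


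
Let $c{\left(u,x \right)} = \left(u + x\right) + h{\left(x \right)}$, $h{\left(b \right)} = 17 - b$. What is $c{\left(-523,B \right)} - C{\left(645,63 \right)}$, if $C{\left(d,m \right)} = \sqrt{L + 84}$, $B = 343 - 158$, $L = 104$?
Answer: $-506 - 2 \sqrt{47} \approx -519.71$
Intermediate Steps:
$B = 185$ ($B = 343 - 158 = 185$)
$c{\left(u,x \right)} = 17 + u$ ($c{\left(u,x \right)} = \left(u + x\right) - \left(-17 + x\right) = 17 + u$)
$C{\left(d,m \right)} = 2 \sqrt{47}$ ($C{\left(d,m \right)} = \sqrt{104 + 84} = \sqrt{188} = 2 \sqrt{47}$)
$c{\left(-523,B \right)} - C{\left(645,63 \right)} = \left(17 - 523\right) - 2 \sqrt{47} = -506 - 2 \sqrt{47}$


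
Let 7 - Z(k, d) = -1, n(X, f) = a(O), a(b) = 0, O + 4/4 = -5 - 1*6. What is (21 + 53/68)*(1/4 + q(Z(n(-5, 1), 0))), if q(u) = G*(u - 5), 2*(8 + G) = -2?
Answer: -158467/272 ≈ -582.60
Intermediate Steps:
O = -12 (O = -1 + (-5 - 1*6) = -1 + (-5 - 6) = -1 - 11 = -12)
n(X, f) = 0
Z(k, d) = 8 (Z(k, d) = 7 - 1*(-1) = 7 + 1 = 8)
G = -9 (G = -8 + (½)*(-2) = -8 - 1 = -9)
q(u) = 45 - 9*u (q(u) = -9*(u - 5) = -9*(-5 + u) = 45 - 9*u)
(21 + 53/68)*(1/4 + q(Z(n(-5, 1), 0))) = (21 + 53/68)*(1/4 + (45 - 9*8)) = (21 + 53*(1/68))*(¼ + (45 - 72)) = (21 + 53/68)*(¼ - 27) = (1481/68)*(-107/4) = -158467/272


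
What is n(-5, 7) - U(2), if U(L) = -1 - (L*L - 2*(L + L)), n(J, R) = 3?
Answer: 0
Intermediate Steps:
U(L) = -1 - L**2 + 4*L (U(L) = -1 - (L**2 - 4*L) = -1 + (-L**2 + 4*L) = -1 - L**2 + 4*L)
n(-5, 7) - U(2) = 3 - (-1 - 1*2**2 + 4*2) = 3 - (-1 - 1*4 + 8) = 3 - (-1 - 4 + 8) = 3 - 1*3 = 3 - 3 = 0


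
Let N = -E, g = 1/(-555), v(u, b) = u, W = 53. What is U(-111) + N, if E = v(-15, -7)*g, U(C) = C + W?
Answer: -2147/37 ≈ -58.027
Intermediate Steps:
U(C) = 53 + C (U(C) = C + 53 = 53 + C)
g = -1/555 ≈ -0.0018018
E = 1/37 (E = -15*(-1/555) = 1/37 ≈ 0.027027)
N = -1/37 (N = -1*1/37 = -1/37 ≈ -0.027027)
U(-111) + N = (53 - 111) - 1/37 = -58 - 1/37 = -2147/37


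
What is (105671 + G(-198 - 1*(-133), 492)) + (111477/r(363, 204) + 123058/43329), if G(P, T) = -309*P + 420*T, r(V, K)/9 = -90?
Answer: 99668396411/299970 ≈ 3.3226e+5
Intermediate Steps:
r(V, K) = -810 (r(V, K) = 9*(-90) = -810)
(105671 + G(-198 - 1*(-133), 492)) + (111477/r(363, 204) + 123058/43329) = (105671 + (-309*(-198 - 1*(-133)) + 420*492)) + (111477/(-810) + 123058/43329) = (105671 + (-309*(-198 + 133) + 206640)) + (111477*(-1/810) + 123058*(1/43329)) = (105671 + (-309*(-65) + 206640)) + (-37159/270 + 9466/3333) = (105671 + (20085 + 206640)) - 40431709/299970 = (105671 + 226725) - 40431709/299970 = 332396 - 40431709/299970 = 99668396411/299970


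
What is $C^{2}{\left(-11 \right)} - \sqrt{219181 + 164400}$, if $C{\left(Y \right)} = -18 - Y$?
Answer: $49 - \sqrt{383581} \approx -570.34$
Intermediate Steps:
$C^{2}{\left(-11 \right)} - \sqrt{219181 + 164400} = \left(-18 - -11\right)^{2} - \sqrt{219181 + 164400} = \left(-18 + 11\right)^{2} - \sqrt{383581} = \left(-7\right)^{2} - \sqrt{383581} = 49 - \sqrt{383581}$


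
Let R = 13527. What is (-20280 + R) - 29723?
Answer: -36476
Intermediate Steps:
(-20280 + R) - 29723 = (-20280 + 13527) - 29723 = -6753 - 29723 = -36476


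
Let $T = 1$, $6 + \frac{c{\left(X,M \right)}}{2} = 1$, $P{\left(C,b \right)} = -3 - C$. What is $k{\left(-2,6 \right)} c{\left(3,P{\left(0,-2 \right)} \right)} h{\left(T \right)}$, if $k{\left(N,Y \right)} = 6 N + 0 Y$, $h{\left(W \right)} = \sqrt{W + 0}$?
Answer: $120$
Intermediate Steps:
$c{\left(X,M \right)} = -10$ ($c{\left(X,M \right)} = -12 + 2 \cdot 1 = -12 + 2 = -10$)
$h{\left(W \right)} = \sqrt{W}$
$k{\left(N,Y \right)} = 6 N$ ($k{\left(N,Y \right)} = 6 N + 0 = 6 N$)
$k{\left(-2,6 \right)} c{\left(3,P{\left(0,-2 \right)} \right)} h{\left(T \right)} = 6 \left(-2\right) \left(- 10 \sqrt{1}\right) = - 12 \left(\left(-10\right) 1\right) = \left(-12\right) \left(-10\right) = 120$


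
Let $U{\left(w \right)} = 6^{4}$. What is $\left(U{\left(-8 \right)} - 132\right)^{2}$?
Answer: $1354896$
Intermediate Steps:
$U{\left(w \right)} = 1296$
$\left(U{\left(-8 \right)} - 132\right)^{2} = \left(1296 - 132\right)^{2} = 1164^{2} = 1354896$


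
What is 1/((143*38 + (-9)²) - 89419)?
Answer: -1/83904 ≈ -1.1918e-5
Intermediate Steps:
1/((143*38 + (-9)²) - 89419) = 1/((5434 + 81) - 89419) = 1/(5515 - 89419) = 1/(-83904) = -1/83904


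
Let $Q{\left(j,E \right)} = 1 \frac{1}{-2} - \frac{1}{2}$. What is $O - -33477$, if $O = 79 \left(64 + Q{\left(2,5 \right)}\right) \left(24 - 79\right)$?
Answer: $-240258$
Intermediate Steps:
$Q{\left(j,E \right)} = -1$ ($Q{\left(j,E \right)} = 1 \left(- \frac{1}{2}\right) - \frac{1}{2} = - \frac{1}{2} - \frac{1}{2} = -1$)
$O = -273735$ ($O = 79 \left(64 - 1\right) \left(24 - 79\right) = 79 \cdot 63 \left(-55\right) = 79 \left(-3465\right) = -273735$)
$O - -33477 = -273735 - -33477 = -273735 + 33477 = -240258$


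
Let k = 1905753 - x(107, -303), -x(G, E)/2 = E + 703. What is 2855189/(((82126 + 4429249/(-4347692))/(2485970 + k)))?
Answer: 54526506836958387124/357054123943 ≈ 1.5271e+8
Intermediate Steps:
x(G, E) = -1406 - 2*E (x(G, E) = -2*(E + 703) = -2*(703 + E) = -1406 - 2*E)
k = 1906553 (k = 1905753 - (-1406 - 2*(-303)) = 1905753 - (-1406 + 606) = 1905753 - 1*(-800) = 1905753 + 800 = 1906553)
2855189/(((82126 + 4429249/(-4347692))/(2485970 + k))) = 2855189/(((82126 + 4429249/(-4347692))/(2485970 + 1906553))) = 2855189/(((82126 + 4429249*(-1/4347692))/4392523)) = 2855189/(((82126 - 4429249/4347692)*(1/4392523))) = 2855189/(((357054123943/4347692)*(1/4392523))) = 2855189/(357054123943/19097337106916) = 2855189*(19097337106916/357054123943) = 54526506836958387124/357054123943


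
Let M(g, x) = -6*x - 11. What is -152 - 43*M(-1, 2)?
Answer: 837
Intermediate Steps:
M(g, x) = -11 - 6*x
-152 - 43*M(-1, 2) = -152 - 43*(-11 - 6*2) = -152 - 43*(-11 - 12) = -152 - 43*(-23) = -152 + 989 = 837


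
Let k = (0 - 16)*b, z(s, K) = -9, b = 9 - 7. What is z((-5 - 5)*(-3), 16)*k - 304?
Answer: -16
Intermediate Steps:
b = 2
k = -32 (k = (0 - 16)*2 = -16*2 = -32)
z((-5 - 5)*(-3), 16)*k - 304 = -9*(-32) - 304 = 288 - 304 = -16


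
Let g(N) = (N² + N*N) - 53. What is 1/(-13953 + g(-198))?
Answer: 1/64402 ≈ 1.5527e-5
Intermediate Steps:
g(N) = -53 + 2*N² (g(N) = (N² + N²) - 53 = 2*N² - 53 = -53 + 2*N²)
1/(-13953 + g(-198)) = 1/(-13953 + (-53 + 2*(-198)²)) = 1/(-13953 + (-53 + 2*39204)) = 1/(-13953 + (-53 + 78408)) = 1/(-13953 + 78355) = 1/64402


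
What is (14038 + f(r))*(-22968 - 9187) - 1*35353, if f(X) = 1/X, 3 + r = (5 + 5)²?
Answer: -43788474726/97 ≈ -4.5143e+8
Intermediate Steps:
r = 97 (r = -3 + (5 + 5)² = -3 + 10² = -3 + 100 = 97)
(14038 + f(r))*(-22968 - 9187) - 1*35353 = (14038 + 1/97)*(-22968 - 9187) - 1*35353 = (14038 + 1/97)*(-32155) - 35353 = (1361687/97)*(-32155) - 35353 = -43785045485/97 - 35353 = -43788474726/97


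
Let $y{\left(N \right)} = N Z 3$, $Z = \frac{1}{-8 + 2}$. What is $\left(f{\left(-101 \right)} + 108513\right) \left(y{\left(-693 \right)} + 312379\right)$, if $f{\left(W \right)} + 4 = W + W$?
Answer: $\frac{67740721457}{2} \approx 3.387 \cdot 10^{10}$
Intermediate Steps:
$Z = - \frac{1}{6}$ ($Z = \frac{1}{-6} = - \frac{1}{6} \approx -0.16667$)
$f{\left(W \right)} = -4 + 2 W$ ($f{\left(W \right)} = -4 + \left(W + W\right) = -4 + 2 W$)
$y{\left(N \right)} = - \frac{N}{2}$ ($y{\left(N \right)} = N \left(- \frac{1}{6}\right) 3 = - \frac{N}{6} \cdot 3 = - \frac{N}{2}$)
$\left(f{\left(-101 \right)} + 108513\right) \left(y{\left(-693 \right)} + 312379\right) = \left(\left(-4 + 2 \left(-101\right)\right) + 108513\right) \left(\left(- \frac{1}{2}\right) \left(-693\right) + 312379\right) = \left(\left(-4 - 202\right) + 108513\right) \left(\frac{693}{2} + 312379\right) = \left(-206 + 108513\right) \frac{625451}{2} = 108307 \cdot \frac{625451}{2} = \frac{67740721457}{2}$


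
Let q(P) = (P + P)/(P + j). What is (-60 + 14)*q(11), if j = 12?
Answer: -44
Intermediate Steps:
q(P) = 2*P/(12 + P) (q(P) = (P + P)/(P + 12) = (2*P)/(12 + P) = 2*P/(12 + P))
(-60 + 14)*q(11) = (-60 + 14)*(2*11/(12 + 11)) = -92*11/23 = -46*22/23 = -44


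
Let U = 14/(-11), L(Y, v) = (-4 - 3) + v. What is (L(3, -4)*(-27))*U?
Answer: -378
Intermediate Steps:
L(Y, v) = -7 + v
U = -14/11 (U = 14*(-1/11) = -14/11 ≈ -1.2727)
(L(3, -4)*(-27))*U = ((-7 - 4)*(-27))*(-14/11) = -11*(-27)*(-14/11) = 297*(-14/11) = -378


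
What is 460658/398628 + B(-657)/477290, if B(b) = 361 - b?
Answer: 55068315031/47565289530 ≈ 1.1577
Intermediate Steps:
460658/398628 + B(-657)/477290 = 460658/398628 + (361 - 1*(-657))/477290 = 460658*(1/398628) + (361 + 657)*(1/477290) = 230329/199314 + 1018*(1/477290) = 230329/199314 + 509/238645 = 55068315031/47565289530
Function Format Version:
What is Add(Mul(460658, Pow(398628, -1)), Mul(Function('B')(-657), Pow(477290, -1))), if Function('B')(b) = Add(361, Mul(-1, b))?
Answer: Rational(55068315031, 47565289530) ≈ 1.1577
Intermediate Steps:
Add(Mul(460658, Pow(398628, -1)), Mul(Function('B')(-657), Pow(477290, -1))) = Add(Mul(460658, Pow(398628, -1)), Mul(Add(361, Mul(-1, -657)), Pow(477290, -1))) = Add(Mul(460658, Rational(1, 398628)), Mul(Add(361, 657), Rational(1, 477290))) = Add(Rational(230329, 199314), Mul(1018, Rational(1, 477290))) = Add(Rational(230329, 199314), Rational(509, 238645)) = Rational(55068315031, 47565289530)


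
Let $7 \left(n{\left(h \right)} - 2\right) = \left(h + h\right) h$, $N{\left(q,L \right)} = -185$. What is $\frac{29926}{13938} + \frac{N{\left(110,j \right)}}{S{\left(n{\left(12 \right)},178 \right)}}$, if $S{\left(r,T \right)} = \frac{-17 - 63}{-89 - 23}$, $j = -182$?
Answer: $- \frac{1790008}{6969} \approx -256.85$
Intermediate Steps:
$n{\left(h \right)} = 2 + \frac{2 h^{2}}{7}$ ($n{\left(h \right)} = 2 + \frac{\left(h + h\right) h}{7} = 2 + \frac{2 h h}{7} = 2 + \frac{2 h^{2}}{7}$)
$S{\left(r,T \right)} = \frac{5}{7}$ ($S{\left(r,T \right)} = - \frac{80}{-112} = \left(-80\right) \left(- \frac{1}{112}\right) = \frac{5}{7}$)
$\frac{29926}{13938} + \frac{N{\left(110,j \right)}}{S{\left(n{\left(12 \right)},178 \right)}} = \frac{29926}{13938} - \frac{185}{\frac{5}{7}} = 29926 \cdot \frac{1}{13938} - 259 = \frac{14963}{6969} - 259 = - \frac{1790008}{6969}$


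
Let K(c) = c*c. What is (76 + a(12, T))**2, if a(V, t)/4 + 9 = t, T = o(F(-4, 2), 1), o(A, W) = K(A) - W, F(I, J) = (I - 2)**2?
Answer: 27248400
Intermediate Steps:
K(c) = c**2
F(I, J) = (-2 + I)**2
o(A, W) = A**2 - W
T = 1295 (T = ((-2 - 4)**2)**2 - 1*1 = ((-6)**2)**2 - 1 = 36**2 - 1 = 1296 - 1 = 1295)
a(V, t) = -36 + 4*t
(76 + a(12, T))**2 = (76 + (-36 + 4*1295))**2 = (76 + (-36 + 5180))**2 = (76 + 5144)**2 = 5220**2 = 27248400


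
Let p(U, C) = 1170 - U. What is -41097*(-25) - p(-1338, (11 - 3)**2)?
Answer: 1024917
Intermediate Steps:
-41097*(-25) - p(-1338, (11 - 3)**2) = -41097*(-25) - (1170 - 1*(-1338)) = 1027425 - (1170 + 1338) = 1027425 - 1*2508 = 1027425 - 2508 = 1024917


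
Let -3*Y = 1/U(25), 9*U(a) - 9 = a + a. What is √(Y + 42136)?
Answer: √146675239/59 ≈ 205.27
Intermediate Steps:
U(a) = 1 + 2*a/9 (U(a) = 1 + (a + a)/9 = 1 + (2*a)/9 = 1 + 2*a/9)
Y = -3/59 (Y = -1/(3*(1 + (2/9)*25)) = -1/(3*(1 + 50/9)) = -1/(3*59/9) = -⅓*9/59 = -3/59 ≈ -0.050847)
√(Y + 42136) = √(-3/59 + 42136) = √(2486021/59) = √146675239/59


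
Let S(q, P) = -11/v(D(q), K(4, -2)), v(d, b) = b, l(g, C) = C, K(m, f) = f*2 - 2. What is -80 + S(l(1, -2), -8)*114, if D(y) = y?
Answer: 129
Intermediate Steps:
K(m, f) = -2 + 2*f (K(m, f) = 2*f - 2 = -2 + 2*f)
S(q, P) = 11/6 (S(q, P) = -11/(-2 + 2*(-2)) = -11/(-2 - 4) = -11/(-6) = -11*(-⅙) = 11/6)
-80 + S(l(1, -2), -8)*114 = -80 + (11/6)*114 = -80 + 209 = 129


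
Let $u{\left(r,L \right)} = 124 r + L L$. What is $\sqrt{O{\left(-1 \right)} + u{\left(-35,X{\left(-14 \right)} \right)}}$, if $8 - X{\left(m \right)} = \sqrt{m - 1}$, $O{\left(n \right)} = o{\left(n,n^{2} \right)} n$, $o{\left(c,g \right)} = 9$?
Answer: $\sqrt{-4349 + \left(8 - i \sqrt{15}\right)^{2}} \approx 0.4725 - 65.576 i$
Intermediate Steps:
$O{\left(n \right)} = 9 n$
$X{\left(m \right)} = 8 - \sqrt{-1 + m}$ ($X{\left(m \right)} = 8 - \sqrt{m - 1} = 8 - \sqrt{-1 + m}$)
$u{\left(r,L \right)} = L^{2} + 124 r$ ($u{\left(r,L \right)} = 124 r + L^{2} = L^{2} + 124 r$)
$\sqrt{O{\left(-1 \right)} + u{\left(-35,X{\left(-14 \right)} \right)}} = \sqrt{9 \left(-1\right) + \left(\left(8 - \sqrt{-1 - 14}\right)^{2} + 124 \left(-35\right)\right)} = \sqrt{-9 - \left(4340 - \left(8 - \sqrt{-15}\right)^{2}\right)} = \sqrt{-9 - \left(4340 - \left(8 - i \sqrt{15}\right)^{2}\right)} = \sqrt{-4349 + \left(8 - i \sqrt{15}\right)^{2}}$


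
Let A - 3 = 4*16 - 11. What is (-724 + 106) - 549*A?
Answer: -31362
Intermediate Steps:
A = 56 (A = 3 + (4*16 - 11) = 3 + (64 - 11) = 3 + 53 = 56)
(-724 + 106) - 549*A = (-724 + 106) - 549*56 = -618 - 30744 = -31362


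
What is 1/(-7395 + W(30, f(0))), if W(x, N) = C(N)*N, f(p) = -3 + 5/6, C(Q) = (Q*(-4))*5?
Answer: -9/67400 ≈ -0.00013353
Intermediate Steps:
C(Q) = -20*Q (C(Q) = -4*Q*5 = -20*Q)
f(p) = -13/6 (f(p) = -3 + 5*(⅙) = -3 + ⅚ = -13/6)
W(x, N) = -20*N² (W(x, N) = (-20*N)*N = -20*N²)
1/(-7395 + W(30, f(0))) = 1/(-7395 - 20*(-13/6)²) = 1/(-7395 - 20*169/36) = 1/(-7395 - 845/9) = 1/(-67400/9) = -9/67400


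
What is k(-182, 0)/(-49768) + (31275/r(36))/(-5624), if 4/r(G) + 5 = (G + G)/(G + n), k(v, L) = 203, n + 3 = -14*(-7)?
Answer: 113354735309/18333137696 ≈ 6.1831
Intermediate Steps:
n = 95 (n = -3 - 14*(-7) = -3 + 98 = 95)
r(G) = 4/(-5 + 2*G/(95 + G)) (r(G) = 4/(-5 + (G + G)/(G + 95)) = 4/(-5 + (2*G)/(95 + G)) = 4/(-5 + 2*G/(95 + G)))
k(-182, 0)/(-49768) + (31275/r(36))/(-5624) = 203/(-49768) + (31275/((4*(-95 - 1*36)/(475 + 3*36))))/(-5624) = 203*(-1/49768) + (31275/((4*(-95 - 36)/(475 + 108))))*(-1/5624) = -203/49768 + (31275/((4*(-131)/583)))*(-1/5624) = -203/49768 + (31275/((4*(1/583)*(-131))))*(-1/5624) = -203/49768 + (31275/(-524/583))*(-1/5624) = -203/49768 + (31275*(-583/524))*(-1/5624) = -203/49768 - 18233325/524*(-1/5624) = -203/49768 + 18233325/2946976 = 113354735309/18333137696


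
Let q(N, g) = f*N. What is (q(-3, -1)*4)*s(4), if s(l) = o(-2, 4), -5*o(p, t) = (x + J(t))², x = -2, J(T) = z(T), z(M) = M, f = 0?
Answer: 0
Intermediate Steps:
J(T) = T
q(N, g) = 0 (q(N, g) = 0*N = 0)
o(p, t) = -(-2 + t)²/5
s(l) = -⅘ (s(l) = -(-2 + 4)²/5 = -⅕*2² = -⅕*4 = -⅘)
(q(-3, -1)*4)*s(4) = (0*4)*(-⅘) = 0*(-⅘) = 0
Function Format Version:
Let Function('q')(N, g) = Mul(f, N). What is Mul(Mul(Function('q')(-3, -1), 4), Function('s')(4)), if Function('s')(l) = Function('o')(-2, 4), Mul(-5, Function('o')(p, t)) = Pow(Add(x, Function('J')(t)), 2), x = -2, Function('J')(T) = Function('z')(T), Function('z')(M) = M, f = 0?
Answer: 0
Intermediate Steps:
Function('J')(T) = T
Function('q')(N, g) = 0 (Function('q')(N, g) = Mul(0, N) = 0)
Function('o')(p, t) = Mul(Rational(-1, 5), Pow(Add(-2, t), 2))
Function('s')(l) = Rational(-4, 5) (Function('s')(l) = Mul(Rational(-1, 5), Pow(Add(-2, 4), 2)) = Mul(Rational(-1, 5), Pow(2, 2)) = Mul(Rational(-1, 5), 4) = Rational(-4, 5))
Mul(Mul(Function('q')(-3, -1), 4), Function('s')(4)) = Mul(Mul(0, 4), Rational(-4, 5)) = Mul(0, Rational(-4, 5)) = 0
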